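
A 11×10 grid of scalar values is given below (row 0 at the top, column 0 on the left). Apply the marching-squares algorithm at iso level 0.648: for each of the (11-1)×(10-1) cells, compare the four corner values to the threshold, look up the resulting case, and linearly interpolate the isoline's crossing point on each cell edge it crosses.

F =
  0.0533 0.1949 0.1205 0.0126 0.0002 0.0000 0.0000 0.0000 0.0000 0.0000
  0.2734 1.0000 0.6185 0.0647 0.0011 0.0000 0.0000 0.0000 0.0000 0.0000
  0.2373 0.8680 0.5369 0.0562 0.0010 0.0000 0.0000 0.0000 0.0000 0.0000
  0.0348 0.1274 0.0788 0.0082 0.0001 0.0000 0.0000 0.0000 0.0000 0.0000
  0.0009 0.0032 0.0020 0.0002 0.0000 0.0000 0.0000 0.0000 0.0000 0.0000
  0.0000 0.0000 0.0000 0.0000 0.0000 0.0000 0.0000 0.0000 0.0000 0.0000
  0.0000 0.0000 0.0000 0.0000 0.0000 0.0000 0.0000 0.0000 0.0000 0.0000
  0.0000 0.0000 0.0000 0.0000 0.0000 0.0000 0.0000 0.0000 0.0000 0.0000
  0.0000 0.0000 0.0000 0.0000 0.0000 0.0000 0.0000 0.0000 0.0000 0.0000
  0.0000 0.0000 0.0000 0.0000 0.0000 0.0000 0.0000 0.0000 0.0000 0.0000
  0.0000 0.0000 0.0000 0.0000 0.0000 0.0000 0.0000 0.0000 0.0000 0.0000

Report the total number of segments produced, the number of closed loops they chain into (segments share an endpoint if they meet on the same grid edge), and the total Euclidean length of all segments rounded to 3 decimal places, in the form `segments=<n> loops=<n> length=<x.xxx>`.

segments=6 loops=1 length=4.902

cell (0,0): code 0100 → (0.563,1.000)–(1.000,0.516)
cell (0,1): code 1000 → (1.000,1.923)–(0.563,1.000)
cell (1,0): code 0110 → (1.000,0.516)–(2.000,0.651)
cell (1,1): code 1001 → (2.000,1.664)–(1.000,1.923)
cell (2,0): code 0010 → (2.000,0.651)–(2.297,1.000)
cell (2,1): code 0001 → (2.297,1.000)–(2.000,1.664)
total: 6 segments, chained into 1 closed loop(s), length Σ = 4.901544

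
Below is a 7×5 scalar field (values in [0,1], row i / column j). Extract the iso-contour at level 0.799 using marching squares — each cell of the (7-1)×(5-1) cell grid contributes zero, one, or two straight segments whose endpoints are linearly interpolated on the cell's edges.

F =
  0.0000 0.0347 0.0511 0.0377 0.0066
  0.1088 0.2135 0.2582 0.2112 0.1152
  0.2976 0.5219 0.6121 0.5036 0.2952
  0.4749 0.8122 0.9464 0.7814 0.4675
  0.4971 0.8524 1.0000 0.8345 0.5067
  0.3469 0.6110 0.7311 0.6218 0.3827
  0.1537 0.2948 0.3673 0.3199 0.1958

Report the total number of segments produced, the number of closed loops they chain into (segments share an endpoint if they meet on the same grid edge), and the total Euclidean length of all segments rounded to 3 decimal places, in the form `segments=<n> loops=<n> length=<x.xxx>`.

segments=10 loops=1 length=6.916

cell (2,0): code 0100 → (2.955,1.000)–(3.000,0.961)
cell (2,1): code 1100 → (2.559,2.000)–(2.955,1.000)
cell (2,2): code 1000 → (3.000,2.893)–(2.559,2.000)
cell (3,0): code 0110 → (3.000,0.961)–(4.000,0.850)
cell (3,2): code 1101 → (3.331,3.000)–(3.000,2.893)
cell (3,3): code 1000 → (4.000,3.108)–(3.331,3.000)
cell (4,0): code 0010 → (4.000,0.850)–(4.221,1.000)
cell (4,1): code 0011 → (4.221,1.000)–(4.747,2.000)
cell (4,2): code 0011 → (4.747,2.000)–(4.167,3.000)
cell (4,3): code 0001 → (4.167,3.000)–(4.000,3.108)
total: 10 segments, chained into 1 closed loop(s), length Σ = 6.915929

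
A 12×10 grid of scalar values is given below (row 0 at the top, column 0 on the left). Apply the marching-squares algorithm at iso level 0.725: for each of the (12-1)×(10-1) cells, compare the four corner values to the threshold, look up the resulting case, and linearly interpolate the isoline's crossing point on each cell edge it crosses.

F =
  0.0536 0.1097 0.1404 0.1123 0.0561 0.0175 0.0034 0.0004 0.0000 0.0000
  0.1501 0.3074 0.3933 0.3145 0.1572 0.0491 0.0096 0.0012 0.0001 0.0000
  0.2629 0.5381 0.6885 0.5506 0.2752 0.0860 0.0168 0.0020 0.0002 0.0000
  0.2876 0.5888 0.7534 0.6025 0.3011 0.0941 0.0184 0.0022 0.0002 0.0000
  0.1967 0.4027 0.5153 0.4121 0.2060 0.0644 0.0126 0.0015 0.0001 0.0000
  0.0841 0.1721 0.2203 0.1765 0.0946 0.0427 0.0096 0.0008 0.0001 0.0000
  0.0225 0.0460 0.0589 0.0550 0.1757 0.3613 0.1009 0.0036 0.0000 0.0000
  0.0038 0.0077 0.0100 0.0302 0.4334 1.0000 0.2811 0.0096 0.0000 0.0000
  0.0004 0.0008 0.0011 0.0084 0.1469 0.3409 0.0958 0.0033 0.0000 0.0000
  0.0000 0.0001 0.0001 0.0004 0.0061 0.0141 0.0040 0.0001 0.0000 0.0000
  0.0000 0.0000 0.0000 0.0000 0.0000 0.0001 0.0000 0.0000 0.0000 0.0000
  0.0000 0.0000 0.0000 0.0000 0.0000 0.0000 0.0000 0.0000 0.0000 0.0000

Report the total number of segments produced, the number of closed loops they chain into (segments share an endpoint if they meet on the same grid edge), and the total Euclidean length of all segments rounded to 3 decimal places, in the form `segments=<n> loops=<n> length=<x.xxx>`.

cell (2,1): code 0100 → (2.562,2.000)–(3.000,1.827)
cell (2,2): code 1000 → (3.000,2.188)–(2.562,2.000)
cell (3,1): code 0010 → (3.000,1.827)–(3.119,2.000)
cell (3,2): code 0001 → (3.119,2.000)–(3.000,2.188)
cell (6,4): code 0100 → (6.569,5.000)–(7.000,4.515)
cell (6,5): code 1000 → (7.000,5.383)–(6.569,5.000)
cell (7,4): code 0010 → (7.000,4.515)–(7.417,5.000)
cell (7,5): code 0001 → (7.417,5.000)–(7.000,5.383)
total: 8 segments, chained into 2 closed loop(s), length Σ = 3.810150

segments=8 loops=2 length=3.810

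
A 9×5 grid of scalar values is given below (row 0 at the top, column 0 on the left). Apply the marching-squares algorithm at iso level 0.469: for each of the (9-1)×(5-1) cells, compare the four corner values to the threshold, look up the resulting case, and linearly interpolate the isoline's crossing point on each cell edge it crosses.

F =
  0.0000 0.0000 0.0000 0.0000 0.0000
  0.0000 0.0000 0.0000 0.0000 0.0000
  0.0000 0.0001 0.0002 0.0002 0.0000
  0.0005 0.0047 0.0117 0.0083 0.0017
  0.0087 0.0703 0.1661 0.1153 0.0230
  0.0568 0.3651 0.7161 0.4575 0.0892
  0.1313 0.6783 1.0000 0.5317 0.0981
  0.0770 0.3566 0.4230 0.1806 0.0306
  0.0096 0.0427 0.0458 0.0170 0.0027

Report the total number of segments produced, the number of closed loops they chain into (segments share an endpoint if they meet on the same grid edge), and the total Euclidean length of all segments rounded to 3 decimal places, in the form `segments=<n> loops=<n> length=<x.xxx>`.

segments=10 loops=1 length=7.390

cell (4,1): code 0100 → (4.551,2.000)–(5.000,1.296)
cell (4,2): code 1000 → (5.000,2.956)–(4.551,2.000)
cell (5,0): code 0100 → (5.332,1.000)–(6.000,0.617)
cell (5,1): code 1110 → (5.000,1.296)–(5.332,1.000)
cell (5,2): code 1101 → (5.155,3.000)–(5.000,2.956)
cell (5,3): code 1000 → (6.000,3.145)–(5.155,3.000)
cell (6,0): code 0010 → (6.000,0.617)–(6.651,1.000)
cell (6,1): code 0011 → (6.651,1.000)–(6.920,2.000)
cell (6,2): code 0011 → (6.920,2.000)–(6.179,3.000)
cell (6,3): code 0001 → (6.179,3.000)–(6.000,3.145)
total: 10 segments, chained into 1 closed loop(s), length Σ = 7.389533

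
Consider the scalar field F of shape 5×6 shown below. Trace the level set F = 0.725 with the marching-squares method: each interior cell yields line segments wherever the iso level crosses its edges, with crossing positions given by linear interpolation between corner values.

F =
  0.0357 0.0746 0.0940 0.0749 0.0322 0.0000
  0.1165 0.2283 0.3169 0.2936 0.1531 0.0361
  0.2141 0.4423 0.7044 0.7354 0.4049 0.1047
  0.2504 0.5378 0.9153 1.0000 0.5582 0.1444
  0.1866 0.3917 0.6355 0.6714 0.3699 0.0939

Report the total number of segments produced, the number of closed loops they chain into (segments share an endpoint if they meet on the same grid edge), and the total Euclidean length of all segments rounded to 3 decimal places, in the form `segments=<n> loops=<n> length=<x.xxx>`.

segments=8 loops=1 length=6.144

cell (1,2): code 0100 → (1.976,3.000)–(2.000,2.665)
cell (1,3): code 1000 → (2.000,3.031)–(1.976,3.000)
cell (2,1): code 0100 → (2.098,2.000)–(3.000,1.496)
cell (2,2): code 1110 → (2.000,2.665)–(2.098,2.000)
cell (2,3): code 1001 → (3.000,3.622)–(2.000,3.031)
cell (3,1): code 0010 → (3.000,1.496)–(3.680,2.000)
cell (3,2): code 0011 → (3.680,2.000)–(3.837,3.000)
cell (3,3): code 0001 → (3.837,3.000)–(3.000,3.622)
total: 8 segments, chained into 1 closed loop(s), length Σ = 6.144212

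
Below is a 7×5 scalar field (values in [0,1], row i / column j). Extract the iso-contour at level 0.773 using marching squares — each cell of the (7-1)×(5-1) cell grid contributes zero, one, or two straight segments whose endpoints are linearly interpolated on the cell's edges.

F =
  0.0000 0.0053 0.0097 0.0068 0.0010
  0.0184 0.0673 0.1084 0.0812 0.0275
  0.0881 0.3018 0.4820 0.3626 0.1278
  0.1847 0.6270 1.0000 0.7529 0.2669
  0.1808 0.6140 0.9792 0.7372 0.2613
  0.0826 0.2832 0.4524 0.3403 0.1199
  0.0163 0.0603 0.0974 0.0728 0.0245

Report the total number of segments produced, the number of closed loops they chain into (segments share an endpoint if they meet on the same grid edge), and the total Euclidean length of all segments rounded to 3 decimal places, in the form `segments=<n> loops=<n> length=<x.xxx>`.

cell (2,1): code 0100 → (2.562,2.000)–(3.000,1.391)
cell (2,2): code 1000 → (3.000,2.919)–(2.562,2.000)
cell (3,1): code 0110 → (3.000,1.391)–(4.000,1.435)
cell (3,2): code 1001 → (4.000,2.852)–(3.000,2.919)
cell (4,1): code 0010 → (4.000,1.435)–(4.391,2.000)
cell (4,2): code 0001 → (4.391,2.000)–(4.000,2.852)
total: 6 segments, chained into 1 closed loop(s), length Σ = 5.395644

segments=6 loops=1 length=5.396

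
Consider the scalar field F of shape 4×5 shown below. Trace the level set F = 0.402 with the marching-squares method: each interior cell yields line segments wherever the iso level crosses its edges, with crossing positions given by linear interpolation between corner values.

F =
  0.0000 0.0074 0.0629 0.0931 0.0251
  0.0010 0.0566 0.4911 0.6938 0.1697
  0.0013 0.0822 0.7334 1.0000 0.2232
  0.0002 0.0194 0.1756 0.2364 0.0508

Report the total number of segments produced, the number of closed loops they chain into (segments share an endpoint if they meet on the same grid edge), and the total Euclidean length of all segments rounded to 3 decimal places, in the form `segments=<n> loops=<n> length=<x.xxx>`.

segments=8 loops=1 length=7.035

cell (0,1): code 0100 → (0.792,2.000)–(1.000,1.795)
cell (0,2): code 1100 → (0.514,3.000)–(0.792,2.000)
cell (0,3): code 1000 → (1.000,3.557)–(0.514,3.000)
cell (1,1): code 0110 → (1.000,1.795)–(2.000,1.491)
cell (1,3): code 1001 → (2.000,3.770)–(1.000,3.557)
cell (2,1): code 0010 → (2.000,1.491)–(2.594,2.000)
cell (2,2): code 0011 → (2.594,2.000)–(2.783,3.000)
cell (2,3): code 0001 → (2.783,3.000)–(2.000,3.770)
total: 8 segments, chained into 1 closed loop(s), length Σ = 7.034593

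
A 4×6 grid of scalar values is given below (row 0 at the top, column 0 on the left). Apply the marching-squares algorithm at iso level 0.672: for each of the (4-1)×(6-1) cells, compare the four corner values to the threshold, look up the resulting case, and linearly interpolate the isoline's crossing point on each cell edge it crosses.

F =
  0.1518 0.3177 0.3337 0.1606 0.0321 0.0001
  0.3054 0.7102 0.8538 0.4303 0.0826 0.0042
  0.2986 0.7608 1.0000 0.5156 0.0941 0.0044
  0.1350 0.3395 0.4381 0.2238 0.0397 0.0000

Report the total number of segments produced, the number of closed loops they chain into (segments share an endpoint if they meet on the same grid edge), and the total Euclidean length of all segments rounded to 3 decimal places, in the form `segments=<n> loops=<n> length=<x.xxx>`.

cell (0,0): code 0100 → (0.903,1.000)–(1.000,0.906)
cell (0,1): code 1100 → (0.650,2.000)–(0.903,1.000)
cell (0,2): code 1000 → (1.000,2.429)–(0.650,2.000)
cell (1,0): code 0110 → (1.000,0.906)–(2.000,0.808)
cell (1,2): code 1001 → (2.000,2.677)–(1.000,2.429)
cell (2,0): code 0010 → (2.000,0.808)–(2.211,1.000)
cell (2,1): code 0011 → (2.211,1.000)–(2.584,2.000)
cell (2,2): code 0001 → (2.584,2.000)–(2.000,2.677)
total: 8 segments, chained into 1 closed loop(s), length Σ = 6.001986

segments=8 loops=1 length=6.002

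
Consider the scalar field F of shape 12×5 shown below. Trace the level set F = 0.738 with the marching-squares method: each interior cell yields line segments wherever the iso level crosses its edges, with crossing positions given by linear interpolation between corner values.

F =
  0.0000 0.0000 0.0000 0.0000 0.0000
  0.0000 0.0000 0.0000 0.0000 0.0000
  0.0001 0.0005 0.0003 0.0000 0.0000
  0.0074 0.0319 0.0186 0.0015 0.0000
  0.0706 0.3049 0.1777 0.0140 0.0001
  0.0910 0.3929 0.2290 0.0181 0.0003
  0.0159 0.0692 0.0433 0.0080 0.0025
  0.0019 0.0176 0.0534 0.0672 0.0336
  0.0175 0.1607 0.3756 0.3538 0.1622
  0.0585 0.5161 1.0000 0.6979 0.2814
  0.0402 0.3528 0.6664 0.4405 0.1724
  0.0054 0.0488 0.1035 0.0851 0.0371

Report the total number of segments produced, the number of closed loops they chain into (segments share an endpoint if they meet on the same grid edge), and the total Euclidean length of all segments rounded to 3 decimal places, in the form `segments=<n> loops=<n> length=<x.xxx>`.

segments=4 loops=1 length=3.772

cell (8,1): code 0100 → (8.580,2.000)–(9.000,1.459)
cell (8,2): code 1000 → (9.000,2.867)–(8.580,2.000)
cell (9,1): code 0010 → (9.000,1.459)–(9.785,2.000)
cell (9,2): code 0001 → (9.785,2.000)–(9.000,2.867)
total: 4 segments, chained into 1 closed loop(s), length Σ = 3.772372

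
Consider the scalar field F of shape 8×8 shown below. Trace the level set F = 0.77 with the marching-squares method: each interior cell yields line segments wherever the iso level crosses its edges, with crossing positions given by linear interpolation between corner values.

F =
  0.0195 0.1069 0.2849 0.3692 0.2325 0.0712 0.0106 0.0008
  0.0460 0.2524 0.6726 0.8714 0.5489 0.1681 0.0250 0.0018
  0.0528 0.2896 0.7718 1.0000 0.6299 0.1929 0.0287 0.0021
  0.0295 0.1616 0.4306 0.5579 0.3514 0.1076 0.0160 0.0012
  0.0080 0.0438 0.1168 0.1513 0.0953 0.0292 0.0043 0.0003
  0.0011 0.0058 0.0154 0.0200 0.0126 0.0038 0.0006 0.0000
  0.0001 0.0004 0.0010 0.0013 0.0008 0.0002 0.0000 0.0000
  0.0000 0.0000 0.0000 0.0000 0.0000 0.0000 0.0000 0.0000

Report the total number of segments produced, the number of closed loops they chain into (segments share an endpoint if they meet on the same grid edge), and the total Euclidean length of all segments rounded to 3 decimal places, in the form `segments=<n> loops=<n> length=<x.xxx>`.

segments=8 loops=1 length=5.026

cell (0,2): code 0100 → (0.798,3.000)–(1.000,2.490)
cell (0,3): code 1000 → (1.000,3.314)–(0.798,3.000)
cell (1,1): code 0100 → (1.982,2.000)–(2.000,1.996)
cell (1,2): code 1110 → (1.000,2.490)–(1.982,2.000)
cell (1,3): code 1001 → (2.000,3.621)–(1.000,3.314)
cell (2,1): code 0010 → (2.000,1.996)–(2.005,2.000)
cell (2,2): code 0011 → (2.005,2.000)–(2.520,3.000)
cell (2,3): code 0001 → (2.520,3.000)–(2.000,3.621)
total: 8 segments, chained into 1 closed loop(s), length Σ = 5.025882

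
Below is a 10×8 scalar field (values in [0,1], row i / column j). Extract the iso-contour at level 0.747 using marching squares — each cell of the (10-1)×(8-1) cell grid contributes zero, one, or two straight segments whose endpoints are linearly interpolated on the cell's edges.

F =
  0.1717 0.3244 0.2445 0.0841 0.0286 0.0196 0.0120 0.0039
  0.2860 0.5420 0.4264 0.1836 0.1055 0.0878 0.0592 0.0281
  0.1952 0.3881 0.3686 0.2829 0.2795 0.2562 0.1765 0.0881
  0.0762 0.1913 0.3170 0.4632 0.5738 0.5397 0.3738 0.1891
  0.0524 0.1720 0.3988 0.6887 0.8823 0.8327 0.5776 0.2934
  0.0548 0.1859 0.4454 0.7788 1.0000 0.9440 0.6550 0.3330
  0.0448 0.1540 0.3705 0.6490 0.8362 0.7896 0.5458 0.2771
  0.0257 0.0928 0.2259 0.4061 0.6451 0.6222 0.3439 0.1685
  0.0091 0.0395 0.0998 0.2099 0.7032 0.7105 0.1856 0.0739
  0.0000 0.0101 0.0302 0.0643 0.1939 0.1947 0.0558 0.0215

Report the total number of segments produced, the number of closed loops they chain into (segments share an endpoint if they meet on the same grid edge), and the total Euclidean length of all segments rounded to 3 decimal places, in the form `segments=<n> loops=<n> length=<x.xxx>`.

segments=12 loops=1 length=8.719

cell (3,3): code 0100 → (3.561,4.000)–(4.000,3.301)
cell (3,4): code 1100 → (3.708,5.000)–(3.561,4.000)
cell (3,5): code 1000 → (4.000,5.336)–(3.708,5.000)
cell (4,2): code 0100 → (4.647,3.000)–(5.000,2.905)
cell (4,3): code 1110 → (4.000,3.301)–(4.647,3.000)
cell (4,5): code 1001 → (5.000,5.682)–(4.000,5.336)
cell (5,2): code 0010 → (5.000,2.905)–(5.245,3.000)
cell (5,3): code 0111 → (5.245,3.000)–(6.000,3.524)
cell (5,5): code 1001 → (6.000,5.175)–(5.000,5.682)
cell (6,3): code 0010 → (6.000,3.524)–(6.467,4.000)
cell (6,4): code 0011 → (6.467,4.000)–(6.254,5.000)
cell (6,5): code 0001 → (6.254,5.000)–(6.000,5.175)
total: 12 segments, chained into 1 closed loop(s), length Σ = 8.719308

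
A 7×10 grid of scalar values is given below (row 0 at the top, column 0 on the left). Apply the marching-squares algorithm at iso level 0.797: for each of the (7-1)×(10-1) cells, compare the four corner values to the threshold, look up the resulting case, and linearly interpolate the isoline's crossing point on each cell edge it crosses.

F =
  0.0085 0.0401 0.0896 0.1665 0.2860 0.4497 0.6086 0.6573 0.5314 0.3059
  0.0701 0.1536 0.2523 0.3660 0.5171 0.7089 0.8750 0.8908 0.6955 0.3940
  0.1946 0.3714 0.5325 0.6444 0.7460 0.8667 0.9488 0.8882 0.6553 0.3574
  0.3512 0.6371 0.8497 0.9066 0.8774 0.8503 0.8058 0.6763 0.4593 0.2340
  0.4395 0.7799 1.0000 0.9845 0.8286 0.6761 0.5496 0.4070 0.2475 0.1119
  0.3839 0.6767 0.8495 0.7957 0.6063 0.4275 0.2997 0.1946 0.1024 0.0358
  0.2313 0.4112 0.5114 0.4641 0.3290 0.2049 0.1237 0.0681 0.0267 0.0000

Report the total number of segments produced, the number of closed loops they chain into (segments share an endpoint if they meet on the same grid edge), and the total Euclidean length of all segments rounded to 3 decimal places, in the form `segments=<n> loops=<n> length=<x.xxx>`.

segments=22 loops=1 length=16.749

cell (0,5): code 0100 → (0.707,6.000)–(1.000,5.530)
cell (0,6): code 1100 → (0.598,7.000)–(0.707,6.000)
cell (0,7): code 1000 → (1.000,7.480)–(0.598,7.000)
cell (1,4): code 0100 → (1.558,5.000)–(2.000,4.423)
cell (1,5): code 1110 → (1.000,5.530)–(1.558,5.000)
cell (1,7): code 1001 → (2.000,7.392)–(1.000,7.480)
cell (2,1): code 0100 → (2.834,2.000)–(3.000,1.752)
cell (2,2): code 1100 → (2.582,3.000)–(2.834,2.000)
cell (2,3): code 1100 → (2.388,4.000)–(2.582,3.000)
cell (2,4): code 1110 → (2.000,4.423)–(2.388,4.000)
cell (2,6): code 1011 → (3.000,6.068)–(2.430,7.000)
cell (2,7): code 0001 → (2.430,7.000)–(2.000,7.392)
cell (3,1): code 0110 → (3.000,1.752)–(4.000,1.078)
cell (3,4): code 1011 → (4.000,4.207)–(3.306,5.000)
cell (3,5): code 0011 → (3.306,5.000)–(3.034,6.000)
cell (3,6): code 0001 → (3.034,6.000)–(3.000,6.068)
cell (4,1): code 0110 → (4.000,1.078)–(5.000,1.696)
cell (4,2): code 1011 → (5.000,2.976)–(4.993,3.000)
cell (4,3): code 0011 → (4.993,3.000)–(4.142,4.000)
cell (4,4): code 0001 → (4.142,4.000)–(4.000,4.207)
cell (5,1): code 0010 → (5.000,1.696)–(5.155,2.000)
cell (5,2): code 0001 → (5.155,2.000)–(5.000,2.976)
total: 22 segments, chained into 1 closed loop(s), length Σ = 16.749476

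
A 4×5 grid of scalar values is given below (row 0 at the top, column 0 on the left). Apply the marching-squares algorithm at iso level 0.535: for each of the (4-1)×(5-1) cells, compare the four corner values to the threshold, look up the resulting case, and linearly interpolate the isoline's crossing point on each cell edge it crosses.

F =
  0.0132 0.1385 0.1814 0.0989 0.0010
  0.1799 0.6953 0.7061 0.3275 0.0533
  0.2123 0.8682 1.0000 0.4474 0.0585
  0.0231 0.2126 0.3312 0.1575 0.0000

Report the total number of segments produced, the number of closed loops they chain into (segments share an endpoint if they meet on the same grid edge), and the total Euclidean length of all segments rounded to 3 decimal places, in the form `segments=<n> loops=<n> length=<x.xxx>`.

cell (0,0): code 0100 → (0.712,1.000)–(1.000,0.689)
cell (0,1): code 1100 → (0.674,2.000)–(0.712,1.000)
cell (0,2): code 1000 → (1.000,2.452)–(0.674,2.000)
cell (1,0): code 0110 → (1.000,0.689)–(2.000,0.492)
cell (1,2): code 1001 → (2.000,2.841)–(1.000,2.452)
cell (2,0): code 0010 → (2.000,0.492)–(2.508,1.000)
cell (2,1): code 0011 → (2.508,1.000)–(2.695,2.000)
cell (2,2): code 0001 → (2.695,2.000)–(2.000,2.841)
total: 8 segments, chained into 1 closed loop(s), length Σ = 6.901732

segments=8 loops=1 length=6.902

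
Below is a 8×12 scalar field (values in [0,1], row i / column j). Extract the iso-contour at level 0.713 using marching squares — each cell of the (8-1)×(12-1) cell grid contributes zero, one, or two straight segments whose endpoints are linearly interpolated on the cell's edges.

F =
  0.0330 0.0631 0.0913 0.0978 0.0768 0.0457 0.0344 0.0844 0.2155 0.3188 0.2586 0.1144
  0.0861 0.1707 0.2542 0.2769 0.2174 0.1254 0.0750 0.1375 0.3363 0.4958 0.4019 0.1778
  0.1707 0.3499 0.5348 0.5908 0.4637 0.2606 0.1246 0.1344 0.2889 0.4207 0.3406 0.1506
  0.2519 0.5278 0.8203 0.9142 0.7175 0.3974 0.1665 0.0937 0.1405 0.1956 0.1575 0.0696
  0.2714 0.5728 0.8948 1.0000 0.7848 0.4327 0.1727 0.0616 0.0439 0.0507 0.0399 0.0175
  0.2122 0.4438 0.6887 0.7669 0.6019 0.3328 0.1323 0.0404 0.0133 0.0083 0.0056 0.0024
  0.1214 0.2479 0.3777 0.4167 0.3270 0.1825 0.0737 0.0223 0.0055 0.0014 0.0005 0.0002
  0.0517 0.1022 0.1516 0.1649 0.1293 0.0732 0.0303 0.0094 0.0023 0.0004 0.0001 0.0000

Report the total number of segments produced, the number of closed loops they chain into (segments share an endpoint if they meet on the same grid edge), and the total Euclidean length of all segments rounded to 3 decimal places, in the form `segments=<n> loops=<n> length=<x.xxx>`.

segments=12 loops=1 length=8.580

cell (2,1): code 0100 → (2.624,2.000)–(3.000,1.633)
cell (2,2): code 1100 → (2.378,3.000)–(2.624,2.000)
cell (2,3): code 1100 → (2.982,4.000)–(2.378,3.000)
cell (2,4): code 1000 → (3.000,4.014)–(2.982,4.000)
cell (3,1): code 0110 → (3.000,1.633)–(4.000,1.435)
cell (3,4): code 1001 → (4.000,4.204)–(3.000,4.014)
cell (4,1): code 0010 → (4.000,1.435)–(4.882,2.000)
cell (4,2): code 0111 → (4.882,2.000)–(5.000,2.311)
cell (4,3): code 1011 → (5.000,3.327)–(4.393,4.000)
cell (4,4): code 0001 → (4.393,4.000)–(4.000,4.204)
cell (5,2): code 0010 → (5.000,2.311)–(5.154,3.000)
cell (5,3): code 0001 → (5.154,3.000)–(5.000,3.327)
total: 12 segments, chained into 1 closed loop(s), length Σ = 8.579615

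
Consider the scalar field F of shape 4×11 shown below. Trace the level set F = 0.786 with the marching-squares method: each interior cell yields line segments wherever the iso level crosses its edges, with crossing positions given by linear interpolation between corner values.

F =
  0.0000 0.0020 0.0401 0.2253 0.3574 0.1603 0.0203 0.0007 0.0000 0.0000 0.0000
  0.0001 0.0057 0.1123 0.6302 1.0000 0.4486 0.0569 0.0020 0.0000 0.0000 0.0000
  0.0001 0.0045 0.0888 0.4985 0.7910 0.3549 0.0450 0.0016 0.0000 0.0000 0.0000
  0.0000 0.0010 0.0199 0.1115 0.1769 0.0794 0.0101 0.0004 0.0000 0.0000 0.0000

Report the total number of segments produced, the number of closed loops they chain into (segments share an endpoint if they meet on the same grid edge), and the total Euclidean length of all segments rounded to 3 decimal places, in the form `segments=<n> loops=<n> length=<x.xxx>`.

cell (0,3): code 0100 → (0.667,4.000)–(1.000,3.421)
cell (0,4): code 1000 → (1.000,4.388)–(0.667,4.000)
cell (1,3): code 0110 → (1.000,3.421)–(2.000,3.983)
cell (1,4): code 1001 → (2.000,4.011)–(1.000,4.388)
cell (2,3): code 0010 → (2.000,3.983)–(2.008,4.000)
cell (2,4): code 0001 → (2.008,4.000)–(2.000,4.011)
total: 6 segments, chained into 1 closed loop(s), length Σ = 3.427549

segments=6 loops=1 length=3.428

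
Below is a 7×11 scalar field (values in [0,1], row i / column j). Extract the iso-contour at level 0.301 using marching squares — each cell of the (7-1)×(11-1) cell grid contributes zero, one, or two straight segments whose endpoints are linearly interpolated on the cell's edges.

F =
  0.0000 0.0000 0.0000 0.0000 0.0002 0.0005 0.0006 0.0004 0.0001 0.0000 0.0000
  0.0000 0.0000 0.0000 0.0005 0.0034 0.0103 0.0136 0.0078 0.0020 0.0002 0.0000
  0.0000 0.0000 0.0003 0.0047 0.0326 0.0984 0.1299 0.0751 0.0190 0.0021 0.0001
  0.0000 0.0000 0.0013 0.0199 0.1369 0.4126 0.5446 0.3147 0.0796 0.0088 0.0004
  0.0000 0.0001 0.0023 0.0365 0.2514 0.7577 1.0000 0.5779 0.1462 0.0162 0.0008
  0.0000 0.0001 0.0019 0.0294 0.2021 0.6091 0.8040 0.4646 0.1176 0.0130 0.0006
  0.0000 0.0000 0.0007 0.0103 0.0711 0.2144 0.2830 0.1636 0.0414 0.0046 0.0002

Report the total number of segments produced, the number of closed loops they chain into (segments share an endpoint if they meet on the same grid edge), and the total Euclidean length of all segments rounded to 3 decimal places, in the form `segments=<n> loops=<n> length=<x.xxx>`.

segments=12 loops=1 length=10.987

cell (2,4): code 0100 → (2.645,5.000)–(3.000,4.595)
cell (2,5): code 1100 → (2.413,6.000)–(2.645,5.000)
cell (2,6): code 1100 → (2.943,7.000)–(2.413,6.000)
cell (2,7): code 1000 → (3.000,7.058)–(2.943,7.000)
cell (3,4): code 0110 → (3.000,4.595)–(4.000,4.098)
cell (3,7): code 1001 → (4.000,7.641)–(3.000,7.058)
cell (4,4): code 0110 → (4.000,4.098)–(5.000,4.243)
cell (4,7): code 1001 → (5.000,7.471)–(4.000,7.641)
cell (5,4): code 0010 → (5.000,4.243)–(5.781,5.000)
cell (5,5): code 0011 → (5.781,5.000)–(5.965,6.000)
cell (5,6): code 0011 → (5.965,6.000)–(5.544,7.000)
cell (5,7): code 0001 → (5.544,7.000)–(5.000,7.471)
total: 12 segments, chained into 1 closed loop(s), length Σ = 10.987067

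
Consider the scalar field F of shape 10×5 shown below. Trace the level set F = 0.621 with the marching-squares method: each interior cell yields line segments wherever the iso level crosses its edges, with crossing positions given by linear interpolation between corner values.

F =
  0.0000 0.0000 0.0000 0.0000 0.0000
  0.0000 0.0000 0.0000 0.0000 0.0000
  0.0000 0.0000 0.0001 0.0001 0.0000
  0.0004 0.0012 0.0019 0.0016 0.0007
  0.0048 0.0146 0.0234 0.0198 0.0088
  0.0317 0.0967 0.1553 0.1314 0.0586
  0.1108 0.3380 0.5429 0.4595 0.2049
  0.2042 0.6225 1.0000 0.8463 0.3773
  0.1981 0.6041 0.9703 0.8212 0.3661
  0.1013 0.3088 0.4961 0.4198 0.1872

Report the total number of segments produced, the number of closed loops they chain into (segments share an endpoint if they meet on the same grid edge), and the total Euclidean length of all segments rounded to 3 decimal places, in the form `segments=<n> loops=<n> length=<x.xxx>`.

segments=10 loops=1 length=7.987

cell (6,0): code 0100 → (6.995,1.000)–(7.000,0.996)
cell (6,1): code 1100 → (6.171,2.000)–(6.995,1.000)
cell (6,2): code 1100 → (6.418,3.000)–(6.171,2.000)
cell (6,3): code 1000 → (7.000,3.480)–(6.418,3.000)
cell (7,0): code 0010 → (7.000,0.996)–(7.082,1.000)
cell (7,1): code 0111 → (7.082,1.000)–(8.000,1.046)
cell (7,3): code 1001 → (8.000,3.440)–(7.000,3.480)
cell (8,1): code 0010 → (8.000,1.046)–(8.737,2.000)
cell (8,2): code 0011 → (8.737,2.000)–(8.499,3.000)
cell (8,3): code 0001 → (8.499,3.000)–(8.000,3.440)
total: 10 segments, chained into 1 closed loop(s), length Σ = 7.987184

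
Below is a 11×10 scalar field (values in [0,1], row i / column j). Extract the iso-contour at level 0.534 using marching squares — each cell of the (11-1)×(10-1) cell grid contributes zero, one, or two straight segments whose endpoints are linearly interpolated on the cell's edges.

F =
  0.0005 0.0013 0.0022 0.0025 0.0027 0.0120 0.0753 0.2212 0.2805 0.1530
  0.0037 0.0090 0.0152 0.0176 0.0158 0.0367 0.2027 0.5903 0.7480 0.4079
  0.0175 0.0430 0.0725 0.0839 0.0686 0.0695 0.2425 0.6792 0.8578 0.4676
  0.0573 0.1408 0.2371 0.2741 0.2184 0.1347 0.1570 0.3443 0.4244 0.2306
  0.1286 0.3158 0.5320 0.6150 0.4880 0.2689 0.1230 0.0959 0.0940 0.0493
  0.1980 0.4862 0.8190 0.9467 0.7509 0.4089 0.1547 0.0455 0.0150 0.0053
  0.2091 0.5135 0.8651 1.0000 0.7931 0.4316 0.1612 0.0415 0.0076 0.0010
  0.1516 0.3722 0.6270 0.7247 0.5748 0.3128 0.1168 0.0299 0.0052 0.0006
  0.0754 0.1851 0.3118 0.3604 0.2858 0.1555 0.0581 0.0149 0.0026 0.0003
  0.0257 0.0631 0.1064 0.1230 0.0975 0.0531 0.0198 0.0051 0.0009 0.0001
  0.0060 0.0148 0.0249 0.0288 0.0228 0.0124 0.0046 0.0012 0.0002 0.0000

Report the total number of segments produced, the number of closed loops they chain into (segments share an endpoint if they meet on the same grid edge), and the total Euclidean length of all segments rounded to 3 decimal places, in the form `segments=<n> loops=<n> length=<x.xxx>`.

segments=22 loops=2 length=18.331

cell (0,6): code 0100 → (0.847,7.000)–(1.000,6.855)
cell (0,7): code 1100 → (0.542,8.000)–(0.847,7.000)
cell (0,8): code 1000 → (1.000,8.629)–(0.542,8.000)
cell (1,6): code 0110 → (1.000,6.855)–(2.000,6.668)
cell (1,8): code 1001 → (2.000,8.830)–(1.000,8.629)
cell (2,6): code 0010 → (2.000,6.668)–(2.434,7.000)
cell (2,7): code 0011 → (2.434,7.000)–(2.747,8.000)
cell (2,8): code 0001 → (2.747,8.000)–(2.000,8.830)
cell (3,2): code 0100 → (3.762,3.000)–(4.000,2.024)
cell (3,3): code 1000 → (4.000,3.638)–(3.762,3.000)
cell (4,1): code 0100 → (4.007,2.000)–(5.000,1.144)
cell (4,2): code 1110 → (4.000,2.024)–(4.007,2.000)
cell (4,3): code 1101 → (4.175,4.000)–(4.000,3.638)
cell (4,4): code 1000 → (5.000,4.634)–(4.175,4.000)
cell (5,1): code 0110 → (5.000,1.144)–(6.000,1.058)
cell (5,4): code 1001 → (6.000,4.717)–(5.000,4.634)
cell (6,1): code 0110 → (6.000,1.058)–(7.000,1.635)
cell (6,4): code 1001 → (7.000,4.156)–(6.000,4.717)
cell (7,1): code 0010 → (7.000,1.635)–(7.295,2.000)
cell (7,2): code 0011 → (7.295,2.000)–(7.523,3.000)
cell (7,3): code 0011 → (7.523,3.000)–(7.141,4.000)
cell (7,4): code 0001 → (7.141,4.000)–(7.000,4.156)
total: 22 segments, chained into 2 closed loop(s), length Σ = 18.330748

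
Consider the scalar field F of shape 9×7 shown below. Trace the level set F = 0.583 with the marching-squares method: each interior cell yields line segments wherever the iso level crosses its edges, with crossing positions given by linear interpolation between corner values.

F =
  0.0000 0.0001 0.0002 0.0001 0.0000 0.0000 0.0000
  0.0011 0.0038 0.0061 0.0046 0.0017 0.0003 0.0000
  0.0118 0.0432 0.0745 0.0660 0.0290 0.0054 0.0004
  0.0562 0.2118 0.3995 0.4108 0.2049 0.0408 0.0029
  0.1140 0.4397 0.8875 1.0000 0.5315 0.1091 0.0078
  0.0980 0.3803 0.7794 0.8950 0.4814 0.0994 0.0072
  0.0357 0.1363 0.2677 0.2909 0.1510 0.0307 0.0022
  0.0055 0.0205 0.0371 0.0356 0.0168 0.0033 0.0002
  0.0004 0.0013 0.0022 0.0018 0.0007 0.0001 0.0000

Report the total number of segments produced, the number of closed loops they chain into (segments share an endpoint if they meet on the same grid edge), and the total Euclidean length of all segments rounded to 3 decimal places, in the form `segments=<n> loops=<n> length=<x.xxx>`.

segments=8 loops=1 length=7.637

cell (3,1): code 0100 → (3.376,2.000)–(4.000,1.320)
cell (3,2): code 1100 → (3.292,3.000)–(3.376,2.000)
cell (3,3): code 1000 → (4.000,3.890)–(3.292,3.000)
cell (4,1): code 0110 → (4.000,1.320)–(5.000,1.508)
cell (4,3): code 1001 → (5.000,3.754)–(4.000,3.890)
cell (5,1): code 0010 → (5.000,1.508)–(5.384,2.000)
cell (5,2): code 0011 → (5.384,2.000)–(5.516,3.000)
cell (5,3): code 0001 → (5.516,3.000)–(5.000,3.754)
total: 8 segments, chained into 1 closed loop(s), length Σ = 7.637282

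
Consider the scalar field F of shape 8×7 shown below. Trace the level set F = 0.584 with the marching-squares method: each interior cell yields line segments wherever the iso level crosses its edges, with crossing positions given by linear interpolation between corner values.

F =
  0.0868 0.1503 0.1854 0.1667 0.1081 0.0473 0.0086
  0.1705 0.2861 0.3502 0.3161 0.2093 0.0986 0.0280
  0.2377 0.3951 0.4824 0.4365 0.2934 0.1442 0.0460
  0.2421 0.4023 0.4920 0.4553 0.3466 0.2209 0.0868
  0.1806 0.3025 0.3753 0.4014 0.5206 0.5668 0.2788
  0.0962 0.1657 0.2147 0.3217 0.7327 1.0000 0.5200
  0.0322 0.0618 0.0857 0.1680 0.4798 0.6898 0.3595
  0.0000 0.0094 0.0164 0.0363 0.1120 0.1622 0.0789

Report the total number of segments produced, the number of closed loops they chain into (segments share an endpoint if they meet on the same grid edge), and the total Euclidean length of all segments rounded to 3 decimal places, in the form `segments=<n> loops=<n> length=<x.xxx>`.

cell (4,3): code 0100 → (4.299,4.000)–(5.000,3.638)
cell (4,4): code 1100 → (4.040,5.000)–(4.299,4.000)
cell (4,5): code 1000 → (5.000,5.867)–(4.040,5.000)
cell (5,3): code 0010 → (5.000,3.638)–(5.588,4.000)
cell (5,4): code 0111 → (5.588,4.000)–(6.000,4.496)
cell (5,5): code 1001 → (6.000,5.320)–(5.000,5.867)
cell (6,4): code 0010 → (6.000,4.496)–(6.201,5.000)
cell (6,5): code 0001 → (6.201,5.000)–(6.000,5.320)
total: 8 segments, chained into 1 closed loop(s), length Σ = 6.510544

segments=8 loops=1 length=6.511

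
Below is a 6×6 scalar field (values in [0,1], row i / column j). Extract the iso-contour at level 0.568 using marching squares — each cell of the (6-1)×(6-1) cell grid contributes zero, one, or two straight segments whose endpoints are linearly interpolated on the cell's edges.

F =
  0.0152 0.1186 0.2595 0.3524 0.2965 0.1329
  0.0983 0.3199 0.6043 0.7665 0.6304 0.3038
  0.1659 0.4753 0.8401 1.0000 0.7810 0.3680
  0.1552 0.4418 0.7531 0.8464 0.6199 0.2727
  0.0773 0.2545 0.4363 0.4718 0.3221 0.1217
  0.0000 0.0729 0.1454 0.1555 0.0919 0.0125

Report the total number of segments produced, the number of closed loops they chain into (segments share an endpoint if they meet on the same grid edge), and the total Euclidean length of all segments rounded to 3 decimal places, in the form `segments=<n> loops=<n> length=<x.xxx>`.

cell (0,1): code 0100 → (0.895,2.000)–(1.000,1.872)
cell (0,2): code 1100 → (0.521,3.000)–(0.895,2.000)
cell (0,3): code 1100 → (0.813,4.000)–(0.521,3.000)
cell (0,4): code 1000 → (1.000,4.191)–(0.813,4.000)
cell (1,1): code 0110 → (1.000,1.872)–(2.000,1.254)
cell (1,4): code 1001 → (2.000,4.516)–(1.000,4.191)
cell (2,1): code 0110 → (2.000,1.254)–(3.000,1.405)
cell (2,4): code 1001 → (3.000,4.149)–(2.000,4.516)
cell (3,1): code 0010 → (3.000,1.405)–(3.584,2.000)
cell (3,2): code 0011 → (3.584,2.000)–(3.743,3.000)
cell (3,3): code 0011 → (3.743,3.000)–(3.174,4.000)
cell (3,4): code 0001 → (3.174,4.000)–(3.000,4.149)
total: 12 segments, chained into 1 closed loop(s), length Σ = 10.071981

segments=12 loops=1 length=10.072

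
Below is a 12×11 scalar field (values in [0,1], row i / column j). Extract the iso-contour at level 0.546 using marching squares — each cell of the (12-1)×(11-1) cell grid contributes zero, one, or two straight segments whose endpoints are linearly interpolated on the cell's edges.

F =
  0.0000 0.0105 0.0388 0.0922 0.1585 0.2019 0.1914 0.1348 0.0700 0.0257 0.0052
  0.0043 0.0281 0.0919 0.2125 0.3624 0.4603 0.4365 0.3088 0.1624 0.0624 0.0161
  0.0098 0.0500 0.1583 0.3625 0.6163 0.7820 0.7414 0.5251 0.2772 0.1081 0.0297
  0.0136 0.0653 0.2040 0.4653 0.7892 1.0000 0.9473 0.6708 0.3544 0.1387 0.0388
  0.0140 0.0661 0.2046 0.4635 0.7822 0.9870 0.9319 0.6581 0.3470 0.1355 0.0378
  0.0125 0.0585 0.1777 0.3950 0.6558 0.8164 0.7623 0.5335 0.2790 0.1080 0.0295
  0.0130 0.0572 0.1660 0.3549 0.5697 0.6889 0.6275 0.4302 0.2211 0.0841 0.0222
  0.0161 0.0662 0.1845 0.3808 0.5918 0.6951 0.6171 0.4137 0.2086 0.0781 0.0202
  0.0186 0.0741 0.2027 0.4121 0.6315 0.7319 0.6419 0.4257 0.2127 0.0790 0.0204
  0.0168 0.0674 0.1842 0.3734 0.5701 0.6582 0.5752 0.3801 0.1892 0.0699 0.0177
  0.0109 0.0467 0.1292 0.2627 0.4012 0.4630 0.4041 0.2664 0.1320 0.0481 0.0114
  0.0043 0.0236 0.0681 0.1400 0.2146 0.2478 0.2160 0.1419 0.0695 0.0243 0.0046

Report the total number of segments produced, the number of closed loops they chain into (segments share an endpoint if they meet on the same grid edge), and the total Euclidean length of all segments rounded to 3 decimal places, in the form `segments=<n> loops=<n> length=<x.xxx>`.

cell (1,3): code 0100 → (1.723,4.000)–(2.000,3.723)
cell (1,4): code 1100 → (1.266,5.000)–(1.723,4.000)
cell (1,5): code 1100 → (1.359,6.000)–(1.266,5.000)
cell (1,6): code 1000 → (2.000,6.903)–(1.359,6.000)
cell (2,3): code 0110 → (2.000,3.723)–(3.000,3.249)
cell (2,6): code 1101 → (2.143,7.000)–(2.000,6.903)
cell (2,7): code 1000 → (3.000,7.394)–(2.143,7.000)
cell (3,3): code 0110 → (3.000,3.249)–(4.000,3.259)
cell (3,7): code 1001 → (4.000,7.360)–(3.000,7.394)
cell (4,3): code 0110 → (4.000,3.259)–(5.000,3.579)
cell (4,6): code 1011 → (5.000,6.945)–(4.900,7.000)
cell (4,7): code 0001 → (4.900,7.000)–(4.000,7.360)
cell (5,3): code 0110 → (5.000,3.579)–(6.000,3.890)
cell (5,6): code 1001 → (6.000,6.413)–(5.000,6.945)
cell (6,3): code 0110 → (6.000,3.890)–(7.000,3.783)
cell (6,6): code 1001 → (7.000,6.350)–(6.000,6.413)
cell (7,3): code 0110 → (7.000,3.783)–(8.000,3.610)
cell (7,6): code 1001 → (8.000,6.444)–(7.000,6.350)
cell (8,3): code 0110 → (8.000,3.610)–(9.000,3.877)
cell (8,6): code 1001 → (9.000,6.150)–(8.000,6.444)
cell (9,3): code 0010 → (9.000,3.877)–(9.143,4.000)
cell (9,4): code 0011 → (9.143,4.000)–(9.575,5.000)
cell (9,5): code 0011 → (9.575,5.000)–(9.171,6.000)
cell (9,6): code 0001 → (9.171,6.000)–(9.000,6.150)
total: 24 segments, chained into 1 closed loop(s), length Σ = 20.826731

segments=24 loops=1 length=20.827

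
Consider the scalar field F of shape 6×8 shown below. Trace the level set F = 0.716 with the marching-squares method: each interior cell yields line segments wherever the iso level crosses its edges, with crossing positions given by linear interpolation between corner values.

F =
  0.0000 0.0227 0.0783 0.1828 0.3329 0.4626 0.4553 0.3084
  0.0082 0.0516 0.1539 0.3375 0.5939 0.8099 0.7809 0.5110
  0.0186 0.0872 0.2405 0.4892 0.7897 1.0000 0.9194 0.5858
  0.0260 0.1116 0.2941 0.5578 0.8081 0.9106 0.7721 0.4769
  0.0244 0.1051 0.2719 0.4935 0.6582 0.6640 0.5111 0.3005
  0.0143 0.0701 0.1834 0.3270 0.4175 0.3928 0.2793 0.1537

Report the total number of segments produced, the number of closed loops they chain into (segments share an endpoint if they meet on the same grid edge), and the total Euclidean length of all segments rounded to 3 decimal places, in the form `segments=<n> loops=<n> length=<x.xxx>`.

cell (0,4): code 0100 → (0.730,5.000)–(1.000,4.565)
cell (0,5): code 1100 → (0.801,6.000)–(0.730,5.000)
cell (0,6): code 1000 → (1.000,6.240)–(0.801,6.000)
cell (1,3): code 0100 → (1.624,4.000)–(2.000,3.755)
cell (1,4): code 1110 → (1.000,4.565)–(1.624,4.000)
cell (1,6): code 1001 → (2.000,6.610)–(1.000,6.240)
cell (2,3): code 0110 → (2.000,3.755)–(3.000,3.632)
cell (2,6): code 1001 → (3.000,6.190)–(2.000,6.610)
cell (3,3): code 0010 → (3.000,3.632)–(3.614,4.000)
cell (3,4): code 0011 → (3.614,4.000)–(3.789,5.000)
cell (3,5): code 0011 → (3.789,5.000)–(3.215,6.000)
cell (3,6): code 0001 → (3.215,6.000)–(3.000,6.190)
total: 12 segments, chained into 1 closed loop(s), length Σ = 9.447055

segments=12 loops=1 length=9.447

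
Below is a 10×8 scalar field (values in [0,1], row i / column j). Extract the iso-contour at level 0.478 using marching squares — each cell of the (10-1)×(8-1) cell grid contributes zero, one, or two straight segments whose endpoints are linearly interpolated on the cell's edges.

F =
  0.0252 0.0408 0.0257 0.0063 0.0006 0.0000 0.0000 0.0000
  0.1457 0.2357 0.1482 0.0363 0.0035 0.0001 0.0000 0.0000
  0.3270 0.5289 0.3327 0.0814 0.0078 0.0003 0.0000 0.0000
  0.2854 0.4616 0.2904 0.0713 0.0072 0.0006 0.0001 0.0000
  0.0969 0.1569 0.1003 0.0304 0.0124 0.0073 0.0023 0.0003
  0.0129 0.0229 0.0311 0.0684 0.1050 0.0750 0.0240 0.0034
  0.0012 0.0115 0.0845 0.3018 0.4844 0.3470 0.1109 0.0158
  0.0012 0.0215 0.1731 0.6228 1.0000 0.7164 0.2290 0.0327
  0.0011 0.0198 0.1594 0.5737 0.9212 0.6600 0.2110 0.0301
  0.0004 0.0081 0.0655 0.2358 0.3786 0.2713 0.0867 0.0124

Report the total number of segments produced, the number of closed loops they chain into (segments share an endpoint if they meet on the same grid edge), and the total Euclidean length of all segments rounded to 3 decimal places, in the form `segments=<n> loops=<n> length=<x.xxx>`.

cell (1,0): code 0100 → (1.826,1.000)–(2.000,0.748)
cell (1,1): code 1000 → (2.000,1.259)–(1.826,1.000)
cell (2,0): code 0010 → (2.000,0.748)–(2.756,1.000)
cell (2,1): code 0001 → (2.756,1.000)–(2.000,1.259)
cell (5,3): code 0100 → (5.983,4.000)–(6.000,3.965)
cell (5,4): code 1000 → (6.000,4.047)–(5.983,4.000)
cell (6,2): code 0100 → (6.549,3.000)–(7.000,2.678)
cell (6,3): code 1110 → (6.000,3.965)–(6.549,3.000)
cell (6,4): code 1101 → (6.355,5.000)–(6.000,4.047)
cell (6,5): code 1000 → (7.000,5.489)–(6.355,5.000)
cell (7,2): code 0110 → (7.000,2.678)–(8.000,2.769)
cell (7,5): code 1001 → (8.000,5.405)–(7.000,5.489)
cell (8,2): code 0010 → (8.000,2.769)–(8.283,3.000)
cell (8,3): code 0011 → (8.283,3.000)–(8.817,4.000)
cell (8,4): code 0011 → (8.817,4.000)–(8.468,5.000)
cell (8,5): code 0001 → (8.468,5.000)–(8.000,5.405)
total: 16 segments, chained into 2 closed loop(s), length Σ = 10.979760

segments=16 loops=2 length=10.980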